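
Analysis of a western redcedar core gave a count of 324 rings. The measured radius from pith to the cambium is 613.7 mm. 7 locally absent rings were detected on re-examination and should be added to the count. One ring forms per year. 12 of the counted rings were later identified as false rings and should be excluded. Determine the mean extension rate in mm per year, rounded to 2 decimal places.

Correcting the raw count gives 324 − 12 + 7 = 319 true rings.
613.7 mm over 319 years gives 613.7 / 319 ≈ 1.92 mm per year.

1.92 mm per year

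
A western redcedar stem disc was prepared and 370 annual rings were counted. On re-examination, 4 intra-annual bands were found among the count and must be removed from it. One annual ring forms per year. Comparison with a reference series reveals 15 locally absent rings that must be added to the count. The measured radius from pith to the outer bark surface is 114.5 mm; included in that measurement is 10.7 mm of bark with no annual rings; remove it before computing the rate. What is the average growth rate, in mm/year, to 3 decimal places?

After corrections the count is 370 − 4 + 15 = 381 annual rings.
Removing the 10.7 mm offcut leaves 114.5 − 10.7 = 103.8 mm.
Extension rate ≈ 103.8 / 381 = 0.272 mm/year.

0.272 mm/year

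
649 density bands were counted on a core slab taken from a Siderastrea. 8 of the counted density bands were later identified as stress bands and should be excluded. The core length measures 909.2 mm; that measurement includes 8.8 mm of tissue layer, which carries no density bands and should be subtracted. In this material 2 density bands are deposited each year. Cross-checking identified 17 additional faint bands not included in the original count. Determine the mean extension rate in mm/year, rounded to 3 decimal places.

2.737 mm/year

Adjusted count: 649 − 8 + 17 = 658 density bands.
Dividing by 2 density bands per year: 658 / 2 = 329 years.
Removing the 8.8 mm offcut leaves 909.2 − 8.8 = 900.4 mm.
Mean rate = 900.4 mm / 329 years ≈ 2.737 mm/year.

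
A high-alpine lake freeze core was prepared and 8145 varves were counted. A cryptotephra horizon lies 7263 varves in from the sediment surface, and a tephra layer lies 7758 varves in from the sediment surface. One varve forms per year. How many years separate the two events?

495 years

Separation: 7758 − 7263 = 495 varves.
At one varve per year, 495 years elapsed between them.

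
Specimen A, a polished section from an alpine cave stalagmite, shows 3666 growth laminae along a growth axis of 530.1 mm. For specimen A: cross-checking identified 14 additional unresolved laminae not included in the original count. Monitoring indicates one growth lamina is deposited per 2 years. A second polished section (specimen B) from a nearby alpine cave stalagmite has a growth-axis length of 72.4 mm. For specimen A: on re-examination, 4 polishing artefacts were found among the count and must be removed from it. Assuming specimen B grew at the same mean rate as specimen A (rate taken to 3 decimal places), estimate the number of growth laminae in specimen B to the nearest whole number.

503 growth laminae

Specimen A: adjusted count: 3666 − 4 + 14 = 3676 growth laminae.
Specimen A: at 2 years per growth lamina, 3676 × 2 = 7352 years.
A: 530.1 mm over 7352 years gives 530.1 / 7352 ≈ 0.072 mm/year.
For B, 72.4 / 0.072 = 1005.56 years; at 2 years per growth lamina that is 1005.56 / 2 ≈ 503 growth laminae.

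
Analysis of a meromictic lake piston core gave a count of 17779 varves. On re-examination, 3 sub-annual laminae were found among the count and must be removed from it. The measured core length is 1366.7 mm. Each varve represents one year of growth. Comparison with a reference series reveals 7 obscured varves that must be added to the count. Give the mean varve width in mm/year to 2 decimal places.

Correcting the raw count gives 17779 − 3 + 7 = 17783 true varves.
Extension rate ≈ 1366.7 / 17783 = 0.08 mm/year.

0.08 mm/year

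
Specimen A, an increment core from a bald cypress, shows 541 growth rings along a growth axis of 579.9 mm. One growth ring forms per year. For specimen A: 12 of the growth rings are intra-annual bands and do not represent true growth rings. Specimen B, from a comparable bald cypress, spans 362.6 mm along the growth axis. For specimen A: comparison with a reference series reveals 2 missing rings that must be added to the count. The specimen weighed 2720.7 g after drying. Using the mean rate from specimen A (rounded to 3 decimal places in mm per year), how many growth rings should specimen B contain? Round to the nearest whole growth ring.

332 growth rings

Specimen A: true growth ring count = 541 − 12 + 2 = 531.
A: Extension rate ≈ 579.9 / 531 = 1.092 mm/yr.
Specimen B: 362.6 mm / 1.092 mm per year = 332.05 years ≈ 332 growth rings.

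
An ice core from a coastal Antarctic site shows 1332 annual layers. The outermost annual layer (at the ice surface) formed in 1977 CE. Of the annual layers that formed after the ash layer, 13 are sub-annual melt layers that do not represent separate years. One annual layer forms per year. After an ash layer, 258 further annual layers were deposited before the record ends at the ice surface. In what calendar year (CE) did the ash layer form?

There are 258 annual layers younger than the ash layer.
Excluding 13 false annual layers: 258 − 13 = 245.
The annual layer at the ice surface is 1977 CE, so the ash layer dates to 1977 − 245 = 1732 CE.

1732 CE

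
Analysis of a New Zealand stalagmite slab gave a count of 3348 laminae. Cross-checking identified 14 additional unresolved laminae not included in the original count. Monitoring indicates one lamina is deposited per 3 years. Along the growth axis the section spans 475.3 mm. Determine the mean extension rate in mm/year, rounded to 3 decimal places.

0.047 mm/year

Correcting the raw count gives 3348 + 14 = 3362 true laminae.
3362 laminae at 3 years each span 3362 × 3 = 10086 years.
475.3 mm over 10086 years gives 475.3 / 10086 ≈ 0.047 mm/year.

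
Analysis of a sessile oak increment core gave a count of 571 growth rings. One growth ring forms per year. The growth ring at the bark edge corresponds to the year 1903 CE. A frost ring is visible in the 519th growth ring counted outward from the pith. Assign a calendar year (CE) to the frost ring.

1851 CE

571 − 519 = 52 growth rings lie beyond the frost ring toward the bark edge.
Counting back 52 years from 1903 CE places the frost ring in 1903 − 52 = 1851 CE.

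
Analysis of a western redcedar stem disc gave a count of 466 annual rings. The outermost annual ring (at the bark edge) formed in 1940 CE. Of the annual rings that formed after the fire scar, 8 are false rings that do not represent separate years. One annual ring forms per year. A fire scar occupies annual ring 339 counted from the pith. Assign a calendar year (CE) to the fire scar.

1821 CE

Between annual ring 339 and the bark edge there are 466 − 339 = 127 annual rings.
127 − 8 false = 119 true annual rings after the fire scar.
Counting back 119 years from 1940 CE places the fire scar in 1940 − 119 = 1821 CE.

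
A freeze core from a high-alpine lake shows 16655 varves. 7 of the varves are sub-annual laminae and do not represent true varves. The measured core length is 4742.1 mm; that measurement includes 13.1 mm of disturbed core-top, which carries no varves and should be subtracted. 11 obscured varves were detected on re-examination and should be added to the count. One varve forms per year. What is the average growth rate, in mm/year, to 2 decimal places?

Adjusted count: 16655 − 7 + 11 = 16659 varves.
Removing the 13.1 mm offcut leaves 4742.1 − 13.1 = 4729.0 mm.
Mean rate = 4729.0 mm / 16659 years ≈ 0.28 mm/year.

0.28 mm/year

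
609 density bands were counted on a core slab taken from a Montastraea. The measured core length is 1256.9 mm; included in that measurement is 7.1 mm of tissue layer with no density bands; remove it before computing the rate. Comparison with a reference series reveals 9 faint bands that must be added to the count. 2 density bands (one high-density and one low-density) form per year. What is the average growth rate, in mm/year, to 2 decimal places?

True density band count = 609 + 9 = 618.
With 2 density bands per year, 618 / 2 = 309 years.
Removing the 7.1 mm offcut leaves 1256.9 − 7.1 = 1249.8 mm.
Extension rate ≈ 1249.8 / 309 = 4.04 mm/year.

4.04 mm/year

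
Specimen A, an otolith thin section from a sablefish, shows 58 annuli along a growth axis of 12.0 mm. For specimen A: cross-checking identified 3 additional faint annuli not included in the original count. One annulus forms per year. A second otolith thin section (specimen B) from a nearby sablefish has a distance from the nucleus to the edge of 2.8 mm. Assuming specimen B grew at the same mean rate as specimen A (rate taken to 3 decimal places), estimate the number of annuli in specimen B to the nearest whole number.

Specimen A: correcting the raw count gives 58 + 3 = 61 true annuli.
A: 12.0 mm over 61 years gives 12.0 / 61 ≈ 0.197 mm/yr.
B spans 2.8 / 0.197 = 14.21 years ≈ 14 annuli.

14 annuli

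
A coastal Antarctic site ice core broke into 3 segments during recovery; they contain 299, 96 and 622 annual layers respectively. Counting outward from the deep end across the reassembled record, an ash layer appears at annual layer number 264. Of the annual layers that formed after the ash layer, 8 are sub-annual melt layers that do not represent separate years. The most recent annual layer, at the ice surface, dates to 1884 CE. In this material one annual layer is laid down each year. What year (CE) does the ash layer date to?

1139 CE

Total annual layers = 299 + 96 + 622 = 1017.
The ash layer sits at annual layer 264 from the deep end, so 1017 − 264 = 753 annual layers formed after it.
Removing the 8 false annual layers leaves 753 − 8 = 745 true annual layers beyond the ash layer.
Counting back 745 years from 1884 CE places the ash layer in 1884 − 745 = 1139 CE.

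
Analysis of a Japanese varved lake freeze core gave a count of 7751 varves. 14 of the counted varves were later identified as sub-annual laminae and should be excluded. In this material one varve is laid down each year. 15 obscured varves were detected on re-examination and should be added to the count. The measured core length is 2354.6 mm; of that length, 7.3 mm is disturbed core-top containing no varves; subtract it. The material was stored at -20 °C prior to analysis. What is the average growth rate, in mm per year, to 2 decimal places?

0.30 mm per year

After corrections the count is 7751 − 14 + 15 = 7752 varves.
Removing the 7.3 mm offcut leaves 2354.6 − 7.3 = 2347.3 mm.
Extension rate ≈ 2347.3 / 7752 = 0.30 mm per year.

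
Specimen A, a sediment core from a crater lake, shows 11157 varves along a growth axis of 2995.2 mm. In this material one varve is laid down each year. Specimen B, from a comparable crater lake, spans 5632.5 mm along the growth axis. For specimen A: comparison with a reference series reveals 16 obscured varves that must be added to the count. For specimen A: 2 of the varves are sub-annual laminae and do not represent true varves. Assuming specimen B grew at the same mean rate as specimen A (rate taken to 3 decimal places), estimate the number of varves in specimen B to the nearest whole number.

21017 varves

Specimen A: adjusted count: 11157 − 2 + 16 = 11171 varves.
A: Mean rate = 2995.2 mm / 11171 years ≈ 0.268 mm per year.
Specimen B: 5632.5 mm / 0.268 mm per year = 21016.79 years ≈ 21017 varves.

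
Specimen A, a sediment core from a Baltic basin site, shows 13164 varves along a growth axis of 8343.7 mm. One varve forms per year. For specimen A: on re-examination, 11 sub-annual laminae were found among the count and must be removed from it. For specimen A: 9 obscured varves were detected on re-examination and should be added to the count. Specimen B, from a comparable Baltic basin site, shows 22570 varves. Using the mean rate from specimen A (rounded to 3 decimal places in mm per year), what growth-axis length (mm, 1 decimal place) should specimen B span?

14309.4 mm

Specimen A: adjusted count: 13164 − 11 + 9 = 13162 varves.
A: Mean rate = 8343.7 mm / 13162 years ≈ 0.634 mm per year.
Length of B = 0.634 × 22570 = 14309.4 mm.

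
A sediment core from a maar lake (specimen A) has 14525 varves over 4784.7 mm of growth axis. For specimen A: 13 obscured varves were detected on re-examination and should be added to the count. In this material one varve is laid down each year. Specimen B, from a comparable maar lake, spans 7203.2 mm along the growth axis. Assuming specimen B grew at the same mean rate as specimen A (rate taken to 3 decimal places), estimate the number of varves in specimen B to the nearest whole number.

21894 varves

Specimen A: true varve count = 14525 + 13 = 14538.
A: 4784.7 mm over 14538 years gives 4784.7 / 14538 ≈ 0.329 mm per year.
Specimen B: 7203.2 mm / 0.329 mm per year = 21894.22 years ≈ 21894 varves.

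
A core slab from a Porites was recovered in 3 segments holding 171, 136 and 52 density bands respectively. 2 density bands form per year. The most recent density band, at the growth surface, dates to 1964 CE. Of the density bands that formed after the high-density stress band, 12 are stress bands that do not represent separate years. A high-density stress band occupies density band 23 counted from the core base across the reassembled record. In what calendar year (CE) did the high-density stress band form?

Total density bands = 171 + 136 + 52 = 359.
Between density band 23 and the growth surface there are 359 − 23 = 336 density bands.
Excluding 12 false density bands: 336 − 12 = 324.
Dividing by 2 density bands per year: 324 / 2 = 162 years.
Counting back 162 years from 1964 CE places the high-density stress band in 1964 − 162 = 1802 CE.

1802 CE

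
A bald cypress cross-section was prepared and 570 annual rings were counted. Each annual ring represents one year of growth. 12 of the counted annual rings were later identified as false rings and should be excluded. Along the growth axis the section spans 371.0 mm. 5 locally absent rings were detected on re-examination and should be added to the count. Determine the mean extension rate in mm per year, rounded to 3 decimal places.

Adjusted count: 570 − 12 + 5 = 563 annual rings.
Mean rate = 371.0 mm / 563 years ≈ 0.659 mm per year.

0.659 mm per year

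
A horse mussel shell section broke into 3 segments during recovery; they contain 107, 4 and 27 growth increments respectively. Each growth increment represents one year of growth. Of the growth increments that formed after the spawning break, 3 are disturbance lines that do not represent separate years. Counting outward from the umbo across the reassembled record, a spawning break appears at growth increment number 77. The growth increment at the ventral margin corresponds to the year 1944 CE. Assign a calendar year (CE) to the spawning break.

1886 CE

Total growth increments = 107 + 4 + 27 = 138.
138 − 77 = 61 growth increments lie beyond the spawning break toward the ventral margin.
Removing the 3 false growth increments leaves 61 − 3 = 58 true growth increments beyond the spawning break.
Counting back 58 years from 1944 CE places the spawning break in 1944 − 58 = 1886 CE.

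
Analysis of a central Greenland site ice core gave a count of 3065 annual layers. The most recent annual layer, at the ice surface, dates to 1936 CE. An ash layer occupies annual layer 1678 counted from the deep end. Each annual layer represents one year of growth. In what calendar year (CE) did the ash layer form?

Between annual layer 1678 and the ice surface there are 3065 − 1678 = 1387 annual layers.
Counting back 1387 years from 1936 CE places the ash layer in 1936 − 1387 = 549 CE.

549 CE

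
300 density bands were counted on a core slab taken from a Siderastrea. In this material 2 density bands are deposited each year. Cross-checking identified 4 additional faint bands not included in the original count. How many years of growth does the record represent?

After corrections the count is 300 + 4 = 304 density bands.
With 2 density bands per year, 304 / 2 = 152 years.

152 years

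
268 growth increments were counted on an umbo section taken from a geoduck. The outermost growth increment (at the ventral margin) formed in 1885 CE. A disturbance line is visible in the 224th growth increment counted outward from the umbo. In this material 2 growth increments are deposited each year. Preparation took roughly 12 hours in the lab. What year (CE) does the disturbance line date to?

1863 CE

The disturbance line sits at growth increment 224 from the umbo, so 268 − 224 = 44 growth increments formed after it.
Dividing by 2 growth increments per year: 44 / 2 = 22 years.
Counting back 22 years from 1885 CE places the disturbance line in 1885 − 22 = 1863 CE.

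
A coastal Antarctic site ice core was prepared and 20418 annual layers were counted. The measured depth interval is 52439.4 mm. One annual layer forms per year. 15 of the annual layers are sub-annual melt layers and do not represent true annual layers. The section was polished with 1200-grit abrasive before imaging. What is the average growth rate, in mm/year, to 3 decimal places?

Correcting the raw count gives 20418 − 15 = 20403 true annual layers.
Mean rate = 52439.4 mm / 20403 years ≈ 2.570 mm/year.

2.570 mm/year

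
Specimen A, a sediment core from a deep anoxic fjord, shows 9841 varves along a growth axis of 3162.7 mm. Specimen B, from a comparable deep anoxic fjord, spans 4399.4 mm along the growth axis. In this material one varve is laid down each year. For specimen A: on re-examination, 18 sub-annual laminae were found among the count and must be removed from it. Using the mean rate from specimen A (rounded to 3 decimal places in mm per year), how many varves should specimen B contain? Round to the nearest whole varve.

Specimen A: after corrections the count is 9841 − 18 = 9823 varves.
A: Mean rate = 3162.7 mm / 9823 years ≈ 0.322 mm/yr.
B spans 4399.4 / 0.322 = 13662.73 years ≈ 13663 varves.

13663 varves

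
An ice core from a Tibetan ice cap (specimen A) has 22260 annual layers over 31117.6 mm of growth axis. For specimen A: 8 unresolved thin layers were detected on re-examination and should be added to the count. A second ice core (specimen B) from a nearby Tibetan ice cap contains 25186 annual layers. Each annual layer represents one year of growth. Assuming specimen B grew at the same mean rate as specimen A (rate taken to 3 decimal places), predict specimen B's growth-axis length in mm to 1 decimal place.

Specimen A: adjusted count: 22260 + 8 = 22268 annual layers.
A: Extension rate ≈ 31117.6 / 22268 = 1.397 mm/yr.
Length of B = 1.397 × 25186 = 35184.8 mm.

35184.8 mm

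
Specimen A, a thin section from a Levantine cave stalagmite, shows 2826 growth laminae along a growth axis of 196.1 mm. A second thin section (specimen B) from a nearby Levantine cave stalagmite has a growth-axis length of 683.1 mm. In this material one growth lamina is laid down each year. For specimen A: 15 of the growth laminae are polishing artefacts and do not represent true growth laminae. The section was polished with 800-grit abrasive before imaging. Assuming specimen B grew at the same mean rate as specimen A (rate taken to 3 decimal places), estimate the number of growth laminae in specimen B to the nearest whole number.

Specimen A: adjusted count: 2826 − 15 = 2811 growth laminae.
A: Mean rate = 196.1 mm / 2811 years ≈ 0.070 mm/yr.
Specimen B: 683.1 mm / 0.070 mm per year = 9758.57 years ≈ 9759 growth laminae.

9759 growth laminae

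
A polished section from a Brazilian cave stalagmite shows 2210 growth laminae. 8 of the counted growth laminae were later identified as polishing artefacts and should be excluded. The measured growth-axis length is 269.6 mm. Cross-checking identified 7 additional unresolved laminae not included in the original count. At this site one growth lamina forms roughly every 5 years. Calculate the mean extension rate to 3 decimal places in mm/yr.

0.024 mm/yr

True growth lamina count = 2210 − 8 + 7 = 2209.
2209 growth laminae at 5 years each span 2209 × 5 = 11045 years.
Extension rate ≈ 269.6 / 11045 = 0.024 mm/yr.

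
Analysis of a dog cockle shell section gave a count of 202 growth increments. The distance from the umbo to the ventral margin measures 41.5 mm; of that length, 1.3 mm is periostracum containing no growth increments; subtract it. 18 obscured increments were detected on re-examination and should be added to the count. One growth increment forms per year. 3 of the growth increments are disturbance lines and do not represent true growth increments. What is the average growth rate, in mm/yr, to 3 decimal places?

After corrections the count is 202 − 3 + 18 = 217 growth increments.
Removing the 1.3 mm offcut leaves 41.5 − 1.3 = 40.2 mm.
Extension rate ≈ 40.2 / 217 = 0.185 mm/yr.

0.185 mm/yr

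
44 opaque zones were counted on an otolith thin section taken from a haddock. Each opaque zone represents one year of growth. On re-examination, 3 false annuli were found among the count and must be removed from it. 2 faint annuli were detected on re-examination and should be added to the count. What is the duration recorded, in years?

43 yr

Correcting the raw count gives 44 − 3 + 2 = 43 true opaque zones.
At one opaque zone per year, that is 43 years.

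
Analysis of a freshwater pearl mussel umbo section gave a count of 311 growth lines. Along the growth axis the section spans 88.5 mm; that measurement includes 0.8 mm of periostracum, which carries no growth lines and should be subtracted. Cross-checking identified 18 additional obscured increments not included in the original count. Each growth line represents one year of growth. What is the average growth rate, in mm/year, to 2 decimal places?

After corrections the count is 311 + 18 = 329 growth lines.
Net length = 88.5 − 0.8 = 87.7 mm.
Mean rate = 87.7 mm / 329 years ≈ 0.27 mm/year.

0.27 mm/year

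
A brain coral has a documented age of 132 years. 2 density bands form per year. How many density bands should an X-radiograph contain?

With 2 density bands per year, 132 years would produce 132 × 2 = 264 density bands.
So 264 density bands should be present.

264 density bands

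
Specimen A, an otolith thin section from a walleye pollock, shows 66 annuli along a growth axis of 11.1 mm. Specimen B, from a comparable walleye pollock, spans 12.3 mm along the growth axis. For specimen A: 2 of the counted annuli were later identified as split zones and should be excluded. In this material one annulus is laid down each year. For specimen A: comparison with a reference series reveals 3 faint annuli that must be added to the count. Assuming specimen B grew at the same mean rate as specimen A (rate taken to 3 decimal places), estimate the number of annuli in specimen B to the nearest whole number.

Specimen A: after corrections the count is 66 − 2 + 3 = 67 annuli.
A: 11.1 mm over 67 years gives 11.1 / 67 ≈ 0.166 mm/year.
Specimen B: 12.3 mm / 0.166 mm per year = 74.10 years ≈ 74 annuli.

74 annuli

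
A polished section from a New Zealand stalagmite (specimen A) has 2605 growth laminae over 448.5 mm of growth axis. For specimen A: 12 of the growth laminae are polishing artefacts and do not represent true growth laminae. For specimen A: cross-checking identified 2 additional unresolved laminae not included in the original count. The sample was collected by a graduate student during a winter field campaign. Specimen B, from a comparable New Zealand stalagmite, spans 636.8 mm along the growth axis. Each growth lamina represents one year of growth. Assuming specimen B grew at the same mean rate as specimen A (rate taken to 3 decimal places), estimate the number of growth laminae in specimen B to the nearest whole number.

Specimen A: after corrections the count is 2605 − 12 + 2 = 2595 growth laminae.
A: Mean rate = 448.5 mm / 2595 years ≈ 0.173 mm/yr.
For B, 636.8 / 0.173 = 3680.92 years ≈ 3681 growth laminae.

3681 growth laminae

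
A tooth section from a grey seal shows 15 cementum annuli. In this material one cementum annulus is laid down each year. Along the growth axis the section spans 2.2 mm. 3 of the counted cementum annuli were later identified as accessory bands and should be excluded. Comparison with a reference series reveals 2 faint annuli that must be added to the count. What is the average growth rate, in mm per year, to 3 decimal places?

After corrections the count is 15 − 3 + 2 = 14 cementum annuli.
Extension rate ≈ 2.2 / 14 = 0.157 mm per year.

0.157 mm per year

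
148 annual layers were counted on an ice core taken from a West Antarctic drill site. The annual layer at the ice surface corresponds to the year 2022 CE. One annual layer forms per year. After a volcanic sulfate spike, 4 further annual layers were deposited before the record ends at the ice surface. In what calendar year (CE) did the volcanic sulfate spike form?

4 annual layers formed after the volcanic sulfate spike.
Counting back 4 years from 2022 CE places the volcanic sulfate spike in 2022 − 4 = 2018 CE.

2018 CE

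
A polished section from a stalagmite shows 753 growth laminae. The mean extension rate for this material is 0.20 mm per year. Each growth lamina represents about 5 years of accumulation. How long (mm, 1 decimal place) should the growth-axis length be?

753.0 mm

753 growth laminae at 5 years each span 753 × 5 = 3765 years.
Predicted length = 0.20 mm/year × 3765 years = 753.0 mm.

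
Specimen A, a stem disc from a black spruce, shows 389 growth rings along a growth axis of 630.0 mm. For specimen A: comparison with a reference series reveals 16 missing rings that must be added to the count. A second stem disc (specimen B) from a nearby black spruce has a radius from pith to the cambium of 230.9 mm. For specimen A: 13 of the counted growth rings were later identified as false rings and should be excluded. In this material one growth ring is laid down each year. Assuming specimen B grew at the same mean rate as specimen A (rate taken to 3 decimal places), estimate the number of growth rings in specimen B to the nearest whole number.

144 growth rings

Specimen A: after corrections the count is 389 − 13 + 16 = 392 growth rings.
A: Extension rate ≈ 630.0 / 392 = 1.607 mm/year.
Specimen B: 230.9 mm / 1.607 mm per year = 143.68 years ≈ 144 growth rings.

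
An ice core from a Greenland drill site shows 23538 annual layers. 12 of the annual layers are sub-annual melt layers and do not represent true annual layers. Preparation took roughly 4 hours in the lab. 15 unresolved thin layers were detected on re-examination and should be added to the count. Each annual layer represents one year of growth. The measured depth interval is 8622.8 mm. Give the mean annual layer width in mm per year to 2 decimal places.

After corrections the count is 23538 − 12 + 15 = 23541 annual layers.
Extension rate ≈ 8622.8 / 23541 = 0.37 mm per year.

0.37 mm per year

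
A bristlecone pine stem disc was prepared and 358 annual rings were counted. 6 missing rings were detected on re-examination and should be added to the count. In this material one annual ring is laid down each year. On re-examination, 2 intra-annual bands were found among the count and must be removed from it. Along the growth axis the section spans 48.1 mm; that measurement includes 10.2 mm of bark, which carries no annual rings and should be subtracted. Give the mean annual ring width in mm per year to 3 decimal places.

After corrections the count is 358 − 2 + 6 = 362 annual rings.
The growth record spans 48.1 − 10.2 = 37.9 mm.
37.9 mm over 362 years gives 37.9 / 362 ≈ 0.105 mm per year.

0.105 mm per year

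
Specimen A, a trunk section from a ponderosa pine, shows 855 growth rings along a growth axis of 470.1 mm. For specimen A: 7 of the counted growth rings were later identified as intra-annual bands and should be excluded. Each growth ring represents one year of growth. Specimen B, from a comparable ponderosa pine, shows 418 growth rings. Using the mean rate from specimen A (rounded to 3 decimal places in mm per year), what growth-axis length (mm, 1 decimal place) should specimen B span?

231.6 mm

Specimen A: correcting the raw count gives 855 − 7 = 848 true growth rings.
A: Extension rate ≈ 470.1 / 848 = 0.554 mm per year.
B's length ≈ 0.554 × 418 = 231.6 mm.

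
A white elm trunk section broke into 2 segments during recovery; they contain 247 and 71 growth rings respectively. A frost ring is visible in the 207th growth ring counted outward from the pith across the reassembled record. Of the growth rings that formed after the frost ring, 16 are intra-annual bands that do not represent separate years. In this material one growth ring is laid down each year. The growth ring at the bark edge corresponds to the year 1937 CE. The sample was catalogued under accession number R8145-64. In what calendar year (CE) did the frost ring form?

Total growth rings = 247 + 71 = 318.
Between growth ring 207 and the bark edge there are 318 − 207 = 111 growth rings.
111 − 16 false = 95 true growth rings after the frost ring.
The growth ring at the bark edge is 1937 CE, so the frost ring dates to 1937 − 95 = 1842 CE.

1842 CE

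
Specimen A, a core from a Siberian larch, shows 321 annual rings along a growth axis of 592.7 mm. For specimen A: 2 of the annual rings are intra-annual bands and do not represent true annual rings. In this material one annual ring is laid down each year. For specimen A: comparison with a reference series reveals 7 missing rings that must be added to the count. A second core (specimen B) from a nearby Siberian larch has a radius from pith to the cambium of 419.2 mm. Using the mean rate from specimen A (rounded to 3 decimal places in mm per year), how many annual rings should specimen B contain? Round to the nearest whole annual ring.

231 annual rings

Specimen A: true annual ring count = 321 − 2 + 7 = 326.
A: Mean rate = 592.7 mm / 326 years ≈ 1.818 mm per year.
For B, 419.2 / 1.818 = 230.58 years ≈ 231 annual rings.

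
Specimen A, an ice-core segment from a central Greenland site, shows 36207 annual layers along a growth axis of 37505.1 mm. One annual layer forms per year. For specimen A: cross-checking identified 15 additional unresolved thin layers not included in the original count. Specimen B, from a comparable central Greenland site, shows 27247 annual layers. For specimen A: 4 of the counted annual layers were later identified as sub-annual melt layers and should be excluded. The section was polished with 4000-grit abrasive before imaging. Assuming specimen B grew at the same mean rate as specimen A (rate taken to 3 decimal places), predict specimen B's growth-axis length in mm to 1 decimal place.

28227.9 mm

Specimen A: correcting the raw count gives 36207 − 4 + 15 = 36218 true annual layers.
A: 37505.1 mm over 36218 years gives 37505.1 / 36218 ≈ 1.036 mm/year.
For B, 1.036 mm/year × 27247 years = 28227.9 mm.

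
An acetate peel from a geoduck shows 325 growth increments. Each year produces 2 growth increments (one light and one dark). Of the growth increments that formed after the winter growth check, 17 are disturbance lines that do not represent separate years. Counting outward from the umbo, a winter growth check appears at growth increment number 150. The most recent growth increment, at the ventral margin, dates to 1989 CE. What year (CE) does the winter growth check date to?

1910 CE

Between growth increment 150 and the ventral margin there are 325 − 150 = 175 growth increments.
Removing the 17 false growth increments leaves 175 − 17 = 158 true growth increments beyond the winter growth check.
Dividing by 2 growth increments per year: 158 / 2 = 79 years.
The growth increment at the ventral margin is 1989 CE, so the winter growth check dates to 1989 − 79 = 1910 CE.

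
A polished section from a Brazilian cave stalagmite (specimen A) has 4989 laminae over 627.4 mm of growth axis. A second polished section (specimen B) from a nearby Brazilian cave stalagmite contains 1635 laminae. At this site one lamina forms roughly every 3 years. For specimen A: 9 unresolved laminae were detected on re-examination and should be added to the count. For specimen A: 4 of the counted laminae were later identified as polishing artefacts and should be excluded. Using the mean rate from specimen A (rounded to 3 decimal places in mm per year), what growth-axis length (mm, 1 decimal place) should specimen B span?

Specimen A: adjusted count: 4989 − 4 + 9 = 4994 laminae.
Specimen A: multiplying by 3 years per lamina: 4994 × 3 = 14982 years.
A: Mean rate = 627.4 mm / 14982 years ≈ 0.042 mm/yr.
Specimen B: multiplying by 3 years per lamina: 1635 × 3 = 4905 years. For B, 0.042 mm/year × 4905 years = 206.0 mm.

206.0 mm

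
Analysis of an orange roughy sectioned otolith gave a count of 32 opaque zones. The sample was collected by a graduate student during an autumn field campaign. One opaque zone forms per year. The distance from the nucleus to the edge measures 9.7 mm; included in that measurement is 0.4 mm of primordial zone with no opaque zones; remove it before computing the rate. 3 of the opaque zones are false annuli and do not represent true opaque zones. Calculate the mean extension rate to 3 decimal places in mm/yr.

0.321 mm/yr

Adjusted count: 32 − 3 = 29 opaque zones.
The growth record spans 9.7 − 0.4 = 9.3 mm.
Mean rate = 9.3 mm / 29 years ≈ 0.321 mm/yr.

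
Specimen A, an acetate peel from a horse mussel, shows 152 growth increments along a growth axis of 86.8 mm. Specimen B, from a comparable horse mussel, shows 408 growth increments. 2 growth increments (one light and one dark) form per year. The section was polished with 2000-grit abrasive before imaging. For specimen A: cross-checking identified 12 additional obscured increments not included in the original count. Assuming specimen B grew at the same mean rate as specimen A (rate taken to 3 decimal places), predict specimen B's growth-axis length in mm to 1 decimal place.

216.0 mm

Specimen A: after corrections the count is 152 + 12 = 164 growth increments.
Specimen A: 164 growth increments at 2 per year is 164 / 2 = 82 years.
A: 86.8 mm over 82 years gives 86.8 / 82 ≈ 1.059 mm per year.
Specimen B: dividing by 2 growth increments per year: 408 / 2 = 204 years. B's length ≈ 1.059 × 204 = 216.0 mm.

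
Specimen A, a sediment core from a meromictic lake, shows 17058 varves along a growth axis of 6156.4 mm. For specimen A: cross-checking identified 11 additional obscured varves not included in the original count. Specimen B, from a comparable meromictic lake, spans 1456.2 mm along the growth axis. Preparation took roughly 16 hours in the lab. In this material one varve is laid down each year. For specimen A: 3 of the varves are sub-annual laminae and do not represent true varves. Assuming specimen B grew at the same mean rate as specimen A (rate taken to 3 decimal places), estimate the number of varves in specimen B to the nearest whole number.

4034 varves

Specimen A: adjusted count: 17058 − 3 + 11 = 17066 varves.
A: 6156.4 mm over 17066 years gives 6156.4 / 17066 ≈ 0.361 mm per year.
For B, 1456.2 / 0.361 = 4033.80 years ≈ 4034 varves.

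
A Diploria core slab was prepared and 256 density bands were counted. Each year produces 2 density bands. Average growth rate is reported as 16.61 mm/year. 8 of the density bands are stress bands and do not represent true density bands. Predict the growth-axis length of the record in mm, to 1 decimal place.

Adjusted count: 256 − 8 = 248 density bands.
With 2 density bands per year, 248 / 2 = 124 years.
Predicted length = 16.61 mm/year × 124 years = 2059.6 mm.

2059.6 mm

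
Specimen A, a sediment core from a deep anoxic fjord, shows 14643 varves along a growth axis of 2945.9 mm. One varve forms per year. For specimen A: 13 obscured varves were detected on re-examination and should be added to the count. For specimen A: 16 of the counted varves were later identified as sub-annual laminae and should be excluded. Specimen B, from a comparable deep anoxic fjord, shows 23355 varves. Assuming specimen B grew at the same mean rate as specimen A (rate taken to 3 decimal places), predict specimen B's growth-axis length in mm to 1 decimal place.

Specimen A: adjusted count: 14643 − 16 + 13 = 14640 varves.
A: 2945.9 mm over 14640 years gives 2945.9 / 14640 ≈ 0.201 mm per year.
B's length ≈ 0.201 × 23355 = 4694.4 mm.

4694.4 mm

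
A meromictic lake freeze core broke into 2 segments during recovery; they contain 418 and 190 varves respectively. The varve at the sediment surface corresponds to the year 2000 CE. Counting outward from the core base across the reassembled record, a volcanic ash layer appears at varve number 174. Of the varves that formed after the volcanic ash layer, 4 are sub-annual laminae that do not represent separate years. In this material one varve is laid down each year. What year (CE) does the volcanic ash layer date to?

1570 CE

Total varves = 418 + 190 = 608.
Between varve 174 and the sediment surface there are 608 − 174 = 434 varves.
434 − 4 false = 430 true varves after the volcanic ash layer.
2000 − 430 = 1570 CE.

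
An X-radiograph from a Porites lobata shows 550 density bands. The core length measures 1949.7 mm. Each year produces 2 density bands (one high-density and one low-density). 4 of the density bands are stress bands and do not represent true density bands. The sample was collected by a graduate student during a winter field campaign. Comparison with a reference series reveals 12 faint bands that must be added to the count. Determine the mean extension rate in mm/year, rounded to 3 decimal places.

6.988 mm/year

After corrections the count is 550 − 4 + 12 = 558 density bands.
With 2 density bands per year, 558 / 2 = 279 years.
1949.7 mm over 279 years gives 1949.7 / 279 ≈ 6.988 mm/year.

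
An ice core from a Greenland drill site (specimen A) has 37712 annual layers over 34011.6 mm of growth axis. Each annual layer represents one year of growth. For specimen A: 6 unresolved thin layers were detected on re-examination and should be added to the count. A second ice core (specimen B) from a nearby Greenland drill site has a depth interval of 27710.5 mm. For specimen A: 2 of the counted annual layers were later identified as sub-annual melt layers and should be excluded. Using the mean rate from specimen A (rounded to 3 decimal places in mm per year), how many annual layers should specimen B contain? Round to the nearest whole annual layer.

Specimen A: true annual layer count = 37712 − 2 + 6 = 37716.
A: Extension rate ≈ 34011.6 / 37716 = 0.902 mm/yr.
B spans 27710.5 / 0.902 = 30721.18 years ≈ 30721 annual layers.

30721 annual layers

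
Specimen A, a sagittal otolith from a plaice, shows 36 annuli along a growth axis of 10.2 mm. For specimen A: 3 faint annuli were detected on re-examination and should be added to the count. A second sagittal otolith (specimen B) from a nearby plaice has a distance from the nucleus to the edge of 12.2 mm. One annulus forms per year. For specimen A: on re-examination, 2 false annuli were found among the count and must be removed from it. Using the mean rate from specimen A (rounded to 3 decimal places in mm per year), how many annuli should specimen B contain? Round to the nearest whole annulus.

44 annuli

Specimen A: after corrections the count is 36 − 2 + 3 = 37 annuli.
A: 10.2 mm over 37 years gives 10.2 / 37 ≈ 0.276 mm/year.
B spans 12.2 / 0.276 = 44.20 years ≈ 44 annuli.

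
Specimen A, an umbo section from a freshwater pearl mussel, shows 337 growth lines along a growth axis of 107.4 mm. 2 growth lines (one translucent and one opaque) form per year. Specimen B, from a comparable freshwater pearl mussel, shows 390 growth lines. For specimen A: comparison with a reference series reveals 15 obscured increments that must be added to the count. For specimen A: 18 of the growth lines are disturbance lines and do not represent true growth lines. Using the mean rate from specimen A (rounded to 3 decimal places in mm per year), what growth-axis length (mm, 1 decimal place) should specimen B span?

125.4 mm

Specimen A: true growth line count = 337 − 18 + 15 = 334.
Specimen A: dividing by 2 growth lines per year: 334 / 2 = 167 years.
A: 107.4 mm over 167 years gives 107.4 / 167 ≈ 0.643 mm/yr.
Specimen B: dividing by 2 growth lines per year: 390 / 2 = 195 years. B's length ≈ 0.643 × 195 = 125.4 mm.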